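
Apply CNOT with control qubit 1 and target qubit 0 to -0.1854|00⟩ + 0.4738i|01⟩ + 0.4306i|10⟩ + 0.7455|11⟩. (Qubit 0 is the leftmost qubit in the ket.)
-0.1854|00⟩ + 0.7455|01⟩ + 0.4306i|10⟩ + 0.4738i|11⟩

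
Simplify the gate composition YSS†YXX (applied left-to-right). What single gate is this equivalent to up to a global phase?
I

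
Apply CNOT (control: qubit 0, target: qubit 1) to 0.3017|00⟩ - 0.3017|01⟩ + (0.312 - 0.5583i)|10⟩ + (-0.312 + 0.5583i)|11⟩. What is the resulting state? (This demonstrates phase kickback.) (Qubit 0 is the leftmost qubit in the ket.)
0.3017|00⟩ - 0.3017|01⟩ + (-0.312 + 0.5583i)|10⟩ + (0.312 - 0.5583i)|11⟩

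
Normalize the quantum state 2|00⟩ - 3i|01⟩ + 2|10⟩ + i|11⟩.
0.4714|00⟩ - (1/√2)i|01⟩ + 0.4714|10⟩ + 0.2357i|11⟩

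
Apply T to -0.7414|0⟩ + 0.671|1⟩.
-0.7414|0⟩ + (0.4745 + 0.4745i)|1⟩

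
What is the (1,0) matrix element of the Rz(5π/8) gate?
0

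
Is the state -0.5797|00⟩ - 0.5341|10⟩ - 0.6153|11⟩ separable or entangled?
Entangled

Writing the state as a|00⟩ + b|01⟩ + c|10⟩ + d|11⟩, it is a product state iff ad − bc = 0.
Here (a, b, c, d) = (-0.5797, 0, -0.5341, -0.6153): ad − bc = (-0.5797)(-0.6153) − (0)(-0.5341) = 0.3567 ≠ 0, so the state is entangled.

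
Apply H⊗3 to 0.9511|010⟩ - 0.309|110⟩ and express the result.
0.227|000⟩ + 0.227|001⟩ - 0.227|010⟩ - 0.227|011⟩ + 0.4455|100⟩ + 0.4455|101⟩ - 0.4455|110⟩ - 0.4455|111⟩

H⊗3 gives amp(|y⟩) = (1/2√2) Σ_x (−1)^(x·y) amp(|x⟩), where x·y is the number of positions in which both x and y have a 1.
|000⟩: (0.9511 - 0.309)/(2√2) = 0.227
|001⟩: (0.9511 - 0.309)/(2√2) = 0.227
|010⟩: (-0.9511 + 0.309)/(2√2) = -0.227
|011⟩: (-0.9511 + 0.309)/(2√2) = -0.227
|100⟩: (0.9511 + 0.309)/(2√2) = 0.4455
|101⟩: (0.9511 + 0.309)/(2√2) = 0.4455
|110⟩: (-0.9511 - 0.309)/(2√2) = -0.4455
|111⟩: (-0.9511 - 0.309)/(2√2) = -0.4455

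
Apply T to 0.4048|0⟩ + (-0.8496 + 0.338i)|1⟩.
0.4048|0⟩ + (-0.8398 - 0.3618i)|1⟩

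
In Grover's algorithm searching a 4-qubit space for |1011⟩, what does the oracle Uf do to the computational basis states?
Uf|x⟩ = -|x⟩ if x = 1011, else |x⟩ (phase flip on target)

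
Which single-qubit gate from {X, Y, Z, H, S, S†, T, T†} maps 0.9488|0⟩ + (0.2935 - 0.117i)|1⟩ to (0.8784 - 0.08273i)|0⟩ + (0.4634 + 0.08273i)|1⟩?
H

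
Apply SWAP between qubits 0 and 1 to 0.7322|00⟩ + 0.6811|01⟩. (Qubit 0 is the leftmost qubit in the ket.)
0.7322|00⟩ + 0.6811|10⟩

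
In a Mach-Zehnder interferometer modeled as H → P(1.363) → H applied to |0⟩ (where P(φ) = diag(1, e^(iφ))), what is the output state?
(0.6032 + 0.4892i)|0⟩ + (0.3968 - 0.4892i)|1⟩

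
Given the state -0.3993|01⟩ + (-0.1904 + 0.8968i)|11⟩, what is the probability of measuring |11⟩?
0.8405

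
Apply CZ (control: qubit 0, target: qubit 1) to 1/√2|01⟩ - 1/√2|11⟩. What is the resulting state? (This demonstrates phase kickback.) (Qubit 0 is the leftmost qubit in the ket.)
1/√2|01⟩ + 1/√2|11⟩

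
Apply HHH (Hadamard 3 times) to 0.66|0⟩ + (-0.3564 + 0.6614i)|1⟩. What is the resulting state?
(0.2147 + 0.4677i)|0⟩ + (0.7187 - 0.4677i)|1⟩

H² = I, so H^3 = H: a single Hadamard. With (a, b) = (0.66, (-0.3564 + 0.6614i)), H gives ((a + b)/√2, (a − b)/√2) = ((0.2147 + 0.4677i), (0.7187 - 0.4677i)).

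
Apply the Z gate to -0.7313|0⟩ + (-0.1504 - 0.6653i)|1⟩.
-0.7313|0⟩ + (0.1504 + 0.6653i)|1⟩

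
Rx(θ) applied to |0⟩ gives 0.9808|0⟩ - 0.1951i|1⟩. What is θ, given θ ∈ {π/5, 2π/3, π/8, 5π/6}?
π/8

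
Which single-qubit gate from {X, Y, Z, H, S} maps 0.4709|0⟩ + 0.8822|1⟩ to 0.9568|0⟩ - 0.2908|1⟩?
H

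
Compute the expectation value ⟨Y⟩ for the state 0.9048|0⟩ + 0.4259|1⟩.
0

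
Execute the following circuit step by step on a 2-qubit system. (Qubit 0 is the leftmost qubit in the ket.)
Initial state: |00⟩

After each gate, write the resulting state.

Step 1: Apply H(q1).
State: 1/√2|00⟩ + 1/√2|01⟩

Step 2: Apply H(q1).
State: |00⟩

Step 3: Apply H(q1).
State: 1/√2|00⟩ + 1/√2|01⟩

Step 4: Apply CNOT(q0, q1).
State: 1/√2|00⟩ + 1/√2|01⟩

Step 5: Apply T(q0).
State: 1/√2|00⟩ + 1/√2|01⟩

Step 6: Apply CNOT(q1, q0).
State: 1/√2|00⟩ + 1/√2|11⟩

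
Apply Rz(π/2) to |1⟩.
(1/√2 + (1/√2)i)|1⟩

Rz(π/2) = [[e^(−iθ/2), 0], [0, e^(iθ/2)]] with e^(±iθ/2) = cos(θ/2) ± i·sin(θ/2); θ = π/2, cos(θ/2) ≈ 0.707107, sin(θ/2) ≈ 0.707107.
With a = amp(|0⟩) = 0 and b = amp(|1⟩) = 1:
new amp(|0⟩) = (0.707107 - 0.707107i)·a = 0
new amp(|1⟩) = (0.707107 + 0.707107i)·b = (1/√2 + (1/√2)i)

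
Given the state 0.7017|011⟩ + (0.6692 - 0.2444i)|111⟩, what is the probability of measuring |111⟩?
0.5076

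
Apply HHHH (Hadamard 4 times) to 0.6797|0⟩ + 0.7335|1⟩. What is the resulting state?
0.6797|0⟩ + 0.7335|1⟩

H² = I, so an even number of Hadamards cancels: H^4 = I and the state is unchanged.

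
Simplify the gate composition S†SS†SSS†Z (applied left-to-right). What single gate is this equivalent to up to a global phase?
Z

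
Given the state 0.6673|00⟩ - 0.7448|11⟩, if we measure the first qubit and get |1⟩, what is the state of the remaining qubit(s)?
-|1⟩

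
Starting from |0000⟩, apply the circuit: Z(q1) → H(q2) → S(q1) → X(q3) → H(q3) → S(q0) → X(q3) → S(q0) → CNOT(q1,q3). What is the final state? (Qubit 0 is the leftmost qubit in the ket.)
-1/2|0000⟩ + 1/2|0001⟩ - 1/2|0010⟩ + 1/2|0011⟩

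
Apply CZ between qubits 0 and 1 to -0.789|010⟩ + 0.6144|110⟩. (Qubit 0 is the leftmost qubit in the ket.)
-0.789|010⟩ - 0.6144|110⟩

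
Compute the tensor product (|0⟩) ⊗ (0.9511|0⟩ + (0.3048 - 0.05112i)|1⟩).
0.9511|00⟩ + (0.3048 - 0.05112i)|01⟩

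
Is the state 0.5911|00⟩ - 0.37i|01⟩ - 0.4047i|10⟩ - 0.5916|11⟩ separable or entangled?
Entangled

Writing the state as a|00⟩ + b|01⟩ + c|10⟩ + d|11⟩, it is a product state iff ad − bc = 0.
Here (a, b, c, d) = (0.5911, -0.37i, -0.4047i, -0.5916): ad − bc = (0.5911)(-0.5916) − (-0.37i)(-0.4047i) = -0.2 ≠ 0, so the state is entangled.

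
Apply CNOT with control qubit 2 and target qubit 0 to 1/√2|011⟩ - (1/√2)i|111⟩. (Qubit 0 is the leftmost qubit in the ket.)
-(1/√2)i|011⟩ + 1/√2|111⟩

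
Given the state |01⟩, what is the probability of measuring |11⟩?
0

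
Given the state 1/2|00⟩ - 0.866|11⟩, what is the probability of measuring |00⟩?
1/4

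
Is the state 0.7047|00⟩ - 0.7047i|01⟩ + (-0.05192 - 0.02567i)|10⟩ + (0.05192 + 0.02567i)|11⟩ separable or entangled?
Entangled

Writing the state as a|00⟩ + b|01⟩ + c|10⟩ + d|11⟩, it is a product state iff ad − bc = 0.
Here (a, b, c, d) = (0.7047, -0.7047i, (-0.05192 - 0.02567i), (0.05192 + 0.02567i)): ad − bc = (0.7047)(0.05192 + 0.02567i) − (-0.7047i)(-0.05192 - 0.02567i) = (0.05468 - 0.0185i) ≠ 0, so the state is entangled.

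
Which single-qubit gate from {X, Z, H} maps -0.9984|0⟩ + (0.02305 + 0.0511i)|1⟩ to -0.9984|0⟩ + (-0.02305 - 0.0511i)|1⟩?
Z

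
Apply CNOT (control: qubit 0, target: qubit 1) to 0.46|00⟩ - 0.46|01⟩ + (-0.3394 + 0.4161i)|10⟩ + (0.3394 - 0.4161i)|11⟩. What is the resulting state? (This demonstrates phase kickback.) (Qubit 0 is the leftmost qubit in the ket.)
0.46|00⟩ - 0.46|01⟩ + (0.3394 - 0.4161i)|10⟩ + (-0.3394 + 0.4161i)|11⟩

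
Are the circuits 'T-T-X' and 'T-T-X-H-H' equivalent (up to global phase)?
Yes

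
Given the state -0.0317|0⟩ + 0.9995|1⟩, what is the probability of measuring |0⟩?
0.001005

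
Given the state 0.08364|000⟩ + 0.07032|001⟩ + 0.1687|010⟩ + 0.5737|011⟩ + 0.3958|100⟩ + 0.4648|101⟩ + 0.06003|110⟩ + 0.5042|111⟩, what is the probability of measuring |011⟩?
0.3291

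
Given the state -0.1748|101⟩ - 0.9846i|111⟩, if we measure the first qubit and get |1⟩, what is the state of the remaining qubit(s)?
-0.1748|01⟩ - 0.9846i|11⟩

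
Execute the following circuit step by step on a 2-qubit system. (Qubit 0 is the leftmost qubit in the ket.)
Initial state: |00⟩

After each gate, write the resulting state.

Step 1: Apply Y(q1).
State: i|01⟩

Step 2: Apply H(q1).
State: (1/√2)i|00⟩ - (1/√2)i|01⟩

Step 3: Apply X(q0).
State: (1/√2)i|10⟩ - (1/√2)i|11⟩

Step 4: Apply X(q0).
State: (1/√2)i|00⟩ - (1/√2)i|01⟩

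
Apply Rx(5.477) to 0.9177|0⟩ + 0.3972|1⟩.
(-0.8441 - 0.1558i)|0⟩ + (-0.3654 - 0.36i)|1⟩

Rx(5.477) = [[cos(θ/2), −i·sin(θ/2)], [−i·sin(θ/2), cos(θ/2)]]; θ = 5.477, cos(θ/2) ≈ -0.919852, sin(θ/2) ≈ 0.392265.
With a = amp(|0⟩) = 0.9177 and b = amp(|1⟩) = 0.3972:
new amp(|0⟩) = (-0.919852)·a + (-0.392265i)·b = (-0.8441 - 0.1558i)
new amp(|1⟩) = (-0.392265i)·a + (-0.919852)·b = (-0.3654 - 0.36i)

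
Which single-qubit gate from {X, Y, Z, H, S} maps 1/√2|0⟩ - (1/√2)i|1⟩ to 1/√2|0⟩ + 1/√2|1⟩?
S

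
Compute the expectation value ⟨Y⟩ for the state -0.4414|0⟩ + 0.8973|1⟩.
0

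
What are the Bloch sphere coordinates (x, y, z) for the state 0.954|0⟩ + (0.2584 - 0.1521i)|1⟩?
(0.493, -0.2902, 0.8202)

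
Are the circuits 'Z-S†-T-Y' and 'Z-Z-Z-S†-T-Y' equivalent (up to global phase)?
Yes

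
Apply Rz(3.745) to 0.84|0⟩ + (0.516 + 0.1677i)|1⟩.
(-0.2496 - 0.8021i)|0⟩ + (-0.3135 + 0.4429i)|1⟩

Rz(3.745) = [[e^(−iθ/2), 0], [0, e^(iθ/2)]] with e^(±iθ/2) = cos(θ/2) ± i·sin(θ/2); θ = 3.745, cos(θ/2) ≈ -0.297147, sin(θ/2) ≈ 0.954832.
With a = amp(|0⟩) = 0.84 and b = amp(|1⟩) = (0.516 + 0.1677i):
new amp(|0⟩) = (-0.297147 - 0.954832i)·a = (-0.2496 - 0.8021i)
new amp(|1⟩) = (-0.297147 + 0.954832i)·b = (-0.3135 + 0.4429i)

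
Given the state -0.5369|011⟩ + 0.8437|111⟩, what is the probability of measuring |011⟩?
0.2883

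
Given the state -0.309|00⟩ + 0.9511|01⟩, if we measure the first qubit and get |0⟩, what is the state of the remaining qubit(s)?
-0.309|0⟩ + 0.9511|1⟩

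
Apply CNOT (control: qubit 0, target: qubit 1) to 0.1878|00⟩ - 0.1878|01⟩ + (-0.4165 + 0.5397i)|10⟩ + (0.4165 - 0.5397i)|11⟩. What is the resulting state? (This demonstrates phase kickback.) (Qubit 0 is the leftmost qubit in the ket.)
0.1878|00⟩ - 0.1878|01⟩ + (0.4165 - 0.5397i)|10⟩ + (-0.4165 + 0.5397i)|11⟩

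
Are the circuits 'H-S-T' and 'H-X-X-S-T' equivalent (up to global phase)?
Yes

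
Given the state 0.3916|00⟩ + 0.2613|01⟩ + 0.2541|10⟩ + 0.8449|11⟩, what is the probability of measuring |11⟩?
0.7139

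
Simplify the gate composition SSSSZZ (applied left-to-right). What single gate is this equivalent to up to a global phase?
I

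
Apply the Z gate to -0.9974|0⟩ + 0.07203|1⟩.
-0.9974|0⟩ - 0.07203|1⟩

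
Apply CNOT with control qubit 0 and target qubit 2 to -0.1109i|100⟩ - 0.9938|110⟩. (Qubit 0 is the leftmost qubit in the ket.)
-0.1109i|101⟩ - 0.9938|111⟩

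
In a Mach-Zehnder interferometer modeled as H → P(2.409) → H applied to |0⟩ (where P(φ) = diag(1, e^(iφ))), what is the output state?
(0.1283 + 0.3344i)|0⟩ + (0.8717 - 0.3344i)|1⟩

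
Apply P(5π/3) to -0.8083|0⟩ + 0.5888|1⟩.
-0.8083|0⟩ + (0.2944 - 0.5099i)|1⟩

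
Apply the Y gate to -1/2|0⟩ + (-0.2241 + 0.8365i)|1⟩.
(0.8365 + 0.2241i)|0⟩ - (1/2)i|1⟩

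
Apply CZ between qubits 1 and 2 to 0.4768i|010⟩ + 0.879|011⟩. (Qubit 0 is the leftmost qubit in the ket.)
0.4768i|010⟩ - 0.879|011⟩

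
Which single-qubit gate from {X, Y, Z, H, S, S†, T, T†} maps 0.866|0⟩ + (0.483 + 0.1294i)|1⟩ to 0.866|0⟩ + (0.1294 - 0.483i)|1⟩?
S†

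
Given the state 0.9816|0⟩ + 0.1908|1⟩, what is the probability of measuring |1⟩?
0.0364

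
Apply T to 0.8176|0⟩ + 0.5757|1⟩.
0.8176|0⟩ + (0.4071 + 0.4071i)|1⟩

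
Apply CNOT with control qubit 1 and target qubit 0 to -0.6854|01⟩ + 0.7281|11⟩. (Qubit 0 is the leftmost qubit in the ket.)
0.7281|01⟩ - 0.6854|11⟩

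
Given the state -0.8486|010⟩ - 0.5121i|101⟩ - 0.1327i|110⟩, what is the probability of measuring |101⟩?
0.2622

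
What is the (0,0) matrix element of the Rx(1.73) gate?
0.6486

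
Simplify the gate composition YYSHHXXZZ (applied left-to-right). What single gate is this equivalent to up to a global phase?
S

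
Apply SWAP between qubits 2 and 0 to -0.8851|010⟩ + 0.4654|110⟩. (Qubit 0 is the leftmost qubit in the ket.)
-0.8851|010⟩ + 0.4654|011⟩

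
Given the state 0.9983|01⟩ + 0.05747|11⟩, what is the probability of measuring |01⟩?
0.9966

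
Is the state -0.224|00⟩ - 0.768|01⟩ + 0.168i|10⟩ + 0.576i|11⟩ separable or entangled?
Separable

Writing the state as a|00⟩ + b|01⟩ + c|10⟩ + d|11⟩, it is a product state iff ad − bc = 0.
Here (a, b, c, d) = (-0.224, -0.768, 0.168i, 0.576i): ad − bc = (-0.224)(0.576i) − (-0.768)(0.168i) = 0, so the state is separable.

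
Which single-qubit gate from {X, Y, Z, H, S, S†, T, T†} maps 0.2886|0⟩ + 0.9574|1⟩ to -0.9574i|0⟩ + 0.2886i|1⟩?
Y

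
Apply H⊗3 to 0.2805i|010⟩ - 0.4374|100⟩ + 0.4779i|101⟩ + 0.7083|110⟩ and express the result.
(0.09578 + 0.2681i)|000⟩ + (0.09578 - 0.06979i)|001⟩ + (-0.4051 + 0.06979i)|010⟩ + (-0.4051 - 0.2681i)|011⟩ + (-0.09578 - 0.06979i)|100⟩ + (-0.09578 + 0.2681i)|101⟩ + (0.4051 - 0.2681i)|110⟩ + (0.4051 + 0.06979i)|111⟩

H⊗3 gives amp(|y⟩) = (1/2√2) Σ_x (−1)^(x·y) amp(|x⟩), where x·y is the number of positions in which both x and y have a 1.
|000⟩: (0.2805i - 0.4374 + 0.4779i + 0.7083)/(2√2) = (0.09578 + 0.2681i)
|001⟩: (0.2805i - 0.4374 - 0.4779i + 0.7083)/(2√2) = (0.09578 - 0.06979i)
|010⟩: (-0.2805i - 0.4374 + 0.4779i - 0.7083)/(2√2) = (-0.4051 + 0.06979i)
|011⟩: (-0.2805i - 0.4374 - 0.4779i - 0.7083)/(2√2) = (-0.4051 - 0.2681i)
|100⟩: (0.2805i + 0.4374 - 0.4779i - 0.7083)/(2√2) = (-0.09578 - 0.06979i)
|101⟩: (0.2805i + 0.4374 + 0.4779i - 0.7083)/(2√2) = (-0.09578 + 0.2681i)
|110⟩: (-0.2805i + 0.4374 - 0.4779i + 0.7083)/(2√2) = (0.4051 - 0.2681i)
|111⟩: (-0.2805i + 0.4374 + 0.4779i + 0.7083)/(2√2) = (0.4051 + 0.06979i)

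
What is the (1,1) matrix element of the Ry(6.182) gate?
-0.9987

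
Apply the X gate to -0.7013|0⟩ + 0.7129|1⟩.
0.7129|0⟩ - 0.7013|1⟩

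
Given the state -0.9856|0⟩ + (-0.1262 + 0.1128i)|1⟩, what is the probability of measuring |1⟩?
0.02865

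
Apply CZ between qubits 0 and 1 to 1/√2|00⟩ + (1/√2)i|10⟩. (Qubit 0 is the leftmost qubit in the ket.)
1/√2|00⟩ + (1/√2)i|10⟩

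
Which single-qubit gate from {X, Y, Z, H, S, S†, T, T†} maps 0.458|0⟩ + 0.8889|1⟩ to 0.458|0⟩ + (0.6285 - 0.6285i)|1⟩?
T†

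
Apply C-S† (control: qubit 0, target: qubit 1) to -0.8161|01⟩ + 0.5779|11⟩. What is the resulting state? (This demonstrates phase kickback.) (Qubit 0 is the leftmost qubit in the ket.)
-0.8161|01⟩ - 0.5779i|11⟩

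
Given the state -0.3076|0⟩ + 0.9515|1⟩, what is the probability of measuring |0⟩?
0.09462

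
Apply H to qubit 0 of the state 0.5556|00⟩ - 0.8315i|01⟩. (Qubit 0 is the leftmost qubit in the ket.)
0.3929|00⟩ - 0.588i|01⟩ + 0.3929|10⟩ - 0.588i|11⟩

H on qubit 0 mixes each pair of kets that differ only in qubit 0: amplitudes (a, b) of (|…0…⟩, |…1…⟩) become ((a + b)/√2, (a − b)/√2). Kets absent from the input have amplitude 0.
(|00⟩, |10⟩): (a, b) = (0.5556, 0) → (0.3929, 0.3929)
(|01⟩, |11⟩): (a, b) = (-0.8315i, 0) → (-0.588i, -0.588i)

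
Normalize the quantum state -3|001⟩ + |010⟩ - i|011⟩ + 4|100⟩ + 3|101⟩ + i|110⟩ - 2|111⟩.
-0.4685|001⟩ + 0.1562|010⟩ - 0.1562i|011⟩ + 0.6247|100⟩ + 0.4685|101⟩ + 0.1562i|110⟩ - 0.3123|111⟩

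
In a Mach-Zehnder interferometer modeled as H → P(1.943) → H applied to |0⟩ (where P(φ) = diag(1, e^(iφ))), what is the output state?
(0.3182 + 0.4658i)|0⟩ + (0.6818 - 0.4658i)|1⟩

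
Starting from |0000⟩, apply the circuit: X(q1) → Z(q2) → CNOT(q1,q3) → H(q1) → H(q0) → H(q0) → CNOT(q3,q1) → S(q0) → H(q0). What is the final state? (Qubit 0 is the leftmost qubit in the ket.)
-1/2|0001⟩ + 1/2|0101⟩ - 1/2|1001⟩ + 1/2|1101⟩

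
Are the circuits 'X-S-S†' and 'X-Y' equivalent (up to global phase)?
No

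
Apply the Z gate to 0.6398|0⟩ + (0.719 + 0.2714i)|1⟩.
0.6398|0⟩ + (-0.719 - 0.2714i)|1⟩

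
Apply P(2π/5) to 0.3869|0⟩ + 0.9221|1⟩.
0.3869|0⟩ + (0.2849 + 0.877i)|1⟩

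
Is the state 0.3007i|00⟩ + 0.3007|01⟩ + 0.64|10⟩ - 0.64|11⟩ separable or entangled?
Entangled

Writing the state as a|00⟩ + b|01⟩ + c|10⟩ + d|11⟩, it is a product state iff ad − bc = 0.
Here (a, b, c, d) = (0.3007i, 0.3007, 0.64, -0.64): ad − bc = (0.3007i)(-0.64) − (0.3007)(0.64) = (-0.1924 - 0.1924i) ≠ 0, so the state is entangled.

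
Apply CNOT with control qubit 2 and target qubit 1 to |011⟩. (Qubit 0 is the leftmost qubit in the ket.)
|001⟩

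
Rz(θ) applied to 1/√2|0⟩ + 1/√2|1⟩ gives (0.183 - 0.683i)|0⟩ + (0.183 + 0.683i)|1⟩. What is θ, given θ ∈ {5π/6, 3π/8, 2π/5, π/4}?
5π/6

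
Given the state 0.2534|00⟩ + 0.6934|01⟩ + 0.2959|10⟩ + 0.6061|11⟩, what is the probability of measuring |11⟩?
0.3674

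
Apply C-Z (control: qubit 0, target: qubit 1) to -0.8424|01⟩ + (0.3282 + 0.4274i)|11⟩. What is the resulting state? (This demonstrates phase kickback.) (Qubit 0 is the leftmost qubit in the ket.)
-0.8424|01⟩ + (-0.3282 - 0.4274i)|11⟩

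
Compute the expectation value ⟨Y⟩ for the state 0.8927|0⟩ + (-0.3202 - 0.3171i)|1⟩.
-0.5662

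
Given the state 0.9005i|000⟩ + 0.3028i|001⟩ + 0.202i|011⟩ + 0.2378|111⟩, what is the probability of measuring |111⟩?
0.05655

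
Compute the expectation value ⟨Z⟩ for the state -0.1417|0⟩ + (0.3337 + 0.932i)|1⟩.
-0.9599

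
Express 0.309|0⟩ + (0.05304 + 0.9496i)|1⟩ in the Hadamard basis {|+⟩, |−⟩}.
(0.256 + 0.6715i)|+⟩ + (0.181 - 0.6715i)|−⟩

With |ψ⟩ = α|0⟩ + β|1⟩, the Hadamard-basis coefficients are ⟨+|ψ⟩ = (α + β)/√2 and ⟨−|ψ⟩ = (α − β)/√2.
Here α = 0.309, β = (0.05304 + 0.9496i): (α + β)/√2 = (0.256 + 0.6715i), (α − β)/√2 = (0.181 - 0.6715i).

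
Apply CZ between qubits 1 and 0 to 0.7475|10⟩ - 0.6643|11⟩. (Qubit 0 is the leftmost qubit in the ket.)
0.7475|10⟩ + 0.6643|11⟩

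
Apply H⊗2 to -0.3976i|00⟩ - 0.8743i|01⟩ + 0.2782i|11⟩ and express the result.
-0.4969i|00⟩ + 0.09925i|01⟩ - 0.7751i|10⟩ + 0.3775i|11⟩

H⊗2 gives amp(|y⟩) = (1/2) Σ_x (−1)^(x·y) amp(|x⟩), where x·y is the number of positions in which both x and y have a 1.
|00⟩: (-0.3976i - 0.8743i + 0.2782i)/2 = -0.4969i
|01⟩: (-0.3976i + 0.8743i - 0.2782i)/2 = 0.09925i
|10⟩: (-0.3976i - 0.8743i - 0.2782i)/2 = -0.7751i
|11⟩: (-0.3976i + 0.8743i + 0.2782i)/2 = 0.3775i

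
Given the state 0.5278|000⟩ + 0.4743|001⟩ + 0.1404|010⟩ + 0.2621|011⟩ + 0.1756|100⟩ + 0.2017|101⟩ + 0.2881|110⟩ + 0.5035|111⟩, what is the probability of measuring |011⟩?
0.0687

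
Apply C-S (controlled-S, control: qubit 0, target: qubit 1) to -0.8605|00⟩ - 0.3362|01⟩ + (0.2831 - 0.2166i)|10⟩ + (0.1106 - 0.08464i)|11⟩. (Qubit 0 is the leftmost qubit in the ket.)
-0.8605|00⟩ - 0.3362|01⟩ + (0.2831 - 0.2166i)|10⟩ + (0.08464 + 0.1106i)|11⟩

C-S leaves the control-|0⟩ kets |00⟩, |01⟩ unchanged and applies S to qubit 1 on the control-|1⟩ pair (|10⟩, |11⟩).
S = [[1, 0], [0, i]].
With a = amp(|10⟩) = (0.2831 - 0.2166i) and b = amp(|11⟩) = (0.1106 - 0.08464i):
new amp(|10⟩) = (1)·a = (0.2831 - 0.2166i)
new amp(|11⟩) = (i)·b = (0.08464 + 0.1106i)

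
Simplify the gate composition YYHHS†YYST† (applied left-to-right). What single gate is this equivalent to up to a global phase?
T†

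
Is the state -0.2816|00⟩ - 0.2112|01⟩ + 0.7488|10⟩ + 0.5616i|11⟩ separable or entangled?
Entangled

Writing the state as a|00⟩ + b|01⟩ + c|10⟩ + d|11⟩, it is a product state iff ad − bc = 0.
Here (a, b, c, d) = (-0.2816, -0.2112, 0.7488, 0.5616i): ad − bc = (-0.2816)(0.5616i) − (-0.2112)(0.7488) = (0.1581 - 0.1581i) ≠ 0, so the state is entangled.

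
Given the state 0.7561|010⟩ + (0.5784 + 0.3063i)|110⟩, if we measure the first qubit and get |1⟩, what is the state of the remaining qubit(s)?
(0.8837 + 0.468i)|10⟩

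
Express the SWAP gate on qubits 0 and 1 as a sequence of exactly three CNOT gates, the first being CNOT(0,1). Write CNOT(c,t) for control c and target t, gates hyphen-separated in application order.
CNOT(0,1)-CNOT(1,0)-CNOT(0,1)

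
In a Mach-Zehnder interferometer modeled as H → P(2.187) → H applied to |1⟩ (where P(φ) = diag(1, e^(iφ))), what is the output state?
(0.789 - 0.408i)|0⟩ + (0.211 + 0.408i)|1⟩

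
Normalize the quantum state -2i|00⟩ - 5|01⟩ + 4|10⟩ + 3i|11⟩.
-0.2722i|00⟩ - 0.6804|01⟩ + 0.5443|10⟩ + (1/√6)i|11⟩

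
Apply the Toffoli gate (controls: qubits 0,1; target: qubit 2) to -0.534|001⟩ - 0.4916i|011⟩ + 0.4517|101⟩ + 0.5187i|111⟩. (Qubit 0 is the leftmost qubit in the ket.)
-0.534|001⟩ - 0.4916i|011⟩ + 0.4517|101⟩ + 0.5187i|110⟩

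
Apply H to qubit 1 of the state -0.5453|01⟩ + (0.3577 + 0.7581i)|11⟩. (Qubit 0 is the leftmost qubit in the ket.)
-0.3856|00⟩ + 0.3856|01⟩ + (0.2529 + 0.5361i)|10⟩ + (-0.2529 - 0.5361i)|11⟩

H on qubit 1 mixes each pair of kets that differ only in qubit 1: amplitudes (a, b) of (|…0…⟩, |…1…⟩) become ((a + b)/√2, (a − b)/√2). Kets absent from the input have amplitude 0.
(|00⟩, |01⟩): (a, b) = (0, -0.5453) → (-0.3856, 0.3856)
(|10⟩, |11⟩): (a, b) = (0, (0.3577 + 0.7581i)) → ((0.2529 + 0.5361i), (-0.2529 - 0.5361i))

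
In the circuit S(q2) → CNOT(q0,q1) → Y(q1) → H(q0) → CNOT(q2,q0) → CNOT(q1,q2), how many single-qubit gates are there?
3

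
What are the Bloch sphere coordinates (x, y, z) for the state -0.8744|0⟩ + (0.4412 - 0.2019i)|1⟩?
(-0.7716, 0.3531, 0.5292)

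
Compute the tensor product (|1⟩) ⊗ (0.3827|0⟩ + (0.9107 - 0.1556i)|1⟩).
0.3827|10⟩ + (0.9107 - 0.1556i)|11⟩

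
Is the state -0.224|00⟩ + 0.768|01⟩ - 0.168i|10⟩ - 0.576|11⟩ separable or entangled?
Entangled

Writing the state as a|00⟩ + b|01⟩ + c|10⟩ + d|11⟩, it is a product state iff ad − bc = 0.
Here (a, b, c, d) = (-0.224, 0.768, -0.168i, -0.576): ad − bc = (-0.224)(-0.576) − (0.768)(-0.168i) = (0.129 + 0.129i) ≠ 0, so the state is entangled.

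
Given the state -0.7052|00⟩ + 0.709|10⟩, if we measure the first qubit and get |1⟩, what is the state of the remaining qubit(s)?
|0⟩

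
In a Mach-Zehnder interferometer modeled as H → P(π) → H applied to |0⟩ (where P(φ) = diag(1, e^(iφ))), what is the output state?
|1⟩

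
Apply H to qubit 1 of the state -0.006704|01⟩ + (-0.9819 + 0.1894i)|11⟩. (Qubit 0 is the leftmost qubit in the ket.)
-0.00474|00⟩ + 0.00474|01⟩ + (-0.6943 + 0.1339i)|10⟩ + (0.6943 - 0.1339i)|11⟩

H on qubit 1 mixes each pair of kets that differ only in qubit 1: amplitudes (a, b) of (|…0…⟩, |…1…⟩) become ((a + b)/√2, (a − b)/√2). Kets absent from the input have amplitude 0.
(|00⟩, |01⟩): (a, b) = (0, -0.006704) → (-0.00474, 0.00474)
(|10⟩, |11⟩): (a, b) = (0, (-0.9819 + 0.1894i)) → ((-0.6943 + 0.1339i), (0.6943 - 0.1339i))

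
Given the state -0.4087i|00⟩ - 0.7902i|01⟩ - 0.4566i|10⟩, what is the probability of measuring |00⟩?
0.167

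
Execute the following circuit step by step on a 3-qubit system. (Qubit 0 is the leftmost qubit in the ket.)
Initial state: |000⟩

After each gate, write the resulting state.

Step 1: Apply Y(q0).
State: i|100⟩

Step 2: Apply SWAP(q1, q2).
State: i|100⟩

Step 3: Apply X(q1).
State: i|110⟩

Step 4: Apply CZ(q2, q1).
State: i|110⟩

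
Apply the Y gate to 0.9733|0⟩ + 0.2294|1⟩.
-0.2294i|0⟩ + 0.9733i|1⟩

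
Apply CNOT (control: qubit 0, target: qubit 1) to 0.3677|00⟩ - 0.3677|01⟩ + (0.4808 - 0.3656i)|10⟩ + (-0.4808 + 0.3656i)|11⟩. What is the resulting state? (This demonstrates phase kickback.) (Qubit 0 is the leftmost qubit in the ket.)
0.3677|00⟩ - 0.3677|01⟩ + (-0.4808 + 0.3656i)|10⟩ + (0.4808 - 0.3656i)|11⟩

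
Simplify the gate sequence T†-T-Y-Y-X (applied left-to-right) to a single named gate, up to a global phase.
X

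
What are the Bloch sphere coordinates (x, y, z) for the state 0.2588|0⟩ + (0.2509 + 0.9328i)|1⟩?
(0.1299, 0.4828, -0.8661)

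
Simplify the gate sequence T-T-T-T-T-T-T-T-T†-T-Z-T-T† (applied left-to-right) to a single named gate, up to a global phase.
Z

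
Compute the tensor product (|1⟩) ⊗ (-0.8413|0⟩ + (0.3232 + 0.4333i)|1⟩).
-0.8413|10⟩ + (0.3232 + 0.4333i)|11⟩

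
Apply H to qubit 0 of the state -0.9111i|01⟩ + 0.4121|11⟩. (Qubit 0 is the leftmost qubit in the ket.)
(0.2914 - 0.6442i)|01⟩ + (-0.2914 - 0.6442i)|11⟩

H on qubit 0 mixes each pair of kets that differ only in qubit 0: amplitudes (a, b) of (|…0…⟩, |…1…⟩) become ((a + b)/√2, (a − b)/√2). Kets absent from the input have amplitude 0.
(|01⟩, |11⟩): (a, b) = (-0.9111i, 0.4121) → ((0.2914 - 0.6442i), (-0.2914 - 0.6442i))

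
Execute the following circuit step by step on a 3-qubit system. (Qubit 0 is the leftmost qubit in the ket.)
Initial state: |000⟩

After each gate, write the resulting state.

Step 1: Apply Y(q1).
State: i|010⟩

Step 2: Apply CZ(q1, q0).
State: i|010⟩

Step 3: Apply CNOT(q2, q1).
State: i|010⟩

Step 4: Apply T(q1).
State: (-1/√2 + (1/√2)i)|010⟩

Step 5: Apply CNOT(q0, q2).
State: (-1/√2 + (1/√2)i)|010⟩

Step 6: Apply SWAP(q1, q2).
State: (-1/√2 + (1/√2)i)|001⟩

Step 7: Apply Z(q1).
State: (-1/√2 + (1/√2)i)|001⟩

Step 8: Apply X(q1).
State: (-1/√2 + (1/√2)i)|011⟩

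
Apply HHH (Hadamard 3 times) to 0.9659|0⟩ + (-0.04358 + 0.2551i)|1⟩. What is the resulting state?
(0.6522 + 0.1804i)|0⟩ + (0.7138 - 0.1804i)|1⟩

H² = I, so H^3 = H: a single Hadamard. With (a, b) = (0.9659, (-0.04358 + 0.2551i)), H gives ((a + b)/√2, (a − b)/√2) = ((0.6522 + 0.1804i), (0.7138 - 0.1804i)).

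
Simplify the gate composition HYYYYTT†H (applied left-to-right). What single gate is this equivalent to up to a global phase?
I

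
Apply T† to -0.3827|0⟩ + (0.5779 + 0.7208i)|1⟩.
-0.3827|0⟩ + (0.9183 + 0.101i)|1⟩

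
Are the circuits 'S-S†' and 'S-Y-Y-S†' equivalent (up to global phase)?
Yes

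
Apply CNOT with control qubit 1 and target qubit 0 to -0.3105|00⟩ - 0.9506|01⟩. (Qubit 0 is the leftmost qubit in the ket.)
-0.3105|00⟩ - 0.9506|11⟩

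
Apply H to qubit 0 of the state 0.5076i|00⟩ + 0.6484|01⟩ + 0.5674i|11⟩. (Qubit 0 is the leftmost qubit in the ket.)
0.3589i|00⟩ + (0.4585 + 0.4012i)|01⟩ + 0.3589i|10⟩ + (0.4585 - 0.4012i)|11⟩

H on qubit 0 mixes each pair of kets that differ only in qubit 0: amplitudes (a, b) of (|…0…⟩, |…1…⟩) become ((a + b)/√2, (a − b)/√2). Kets absent from the input have amplitude 0.
(|00⟩, |10⟩): (a, b) = (0.5076i, 0) → (0.3589i, 0.3589i)
(|01⟩, |11⟩): (a, b) = (0.6484, 0.5674i) → ((0.4585 + 0.4012i), (0.4585 - 0.4012i))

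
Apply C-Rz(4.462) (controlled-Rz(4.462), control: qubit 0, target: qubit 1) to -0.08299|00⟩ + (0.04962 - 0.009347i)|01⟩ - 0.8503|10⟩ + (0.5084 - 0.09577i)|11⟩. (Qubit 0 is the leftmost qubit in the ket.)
-0.08299|00⟩ + (0.04962 - 0.009347i)|01⟩ + (0.5215 + 0.6716i)|10⟩ + (-0.2361 + 0.4603i)|11⟩

C-Rz(4.462) leaves the control-|0⟩ kets |00⟩, |01⟩ unchanged and applies Rz(4.462) to qubit 1 on the control-|1⟩ pair (|10⟩, |11⟩).
Rz(4.462) = [[e^(−iθ/2), 0], [0, e^(iθ/2)]] with e^(±iθ/2) = cos(θ/2) ± i·sin(θ/2); θ = 4.462, cos(θ/2) ≈ -0.613278, sin(θ/2) ≈ 0.789867.
With a = amp(|10⟩) = -0.8503 and b = amp(|11⟩) = (0.5084 - 0.09577i):
new amp(|10⟩) = (-0.613278 - 0.789867i)·a = (0.5215 + 0.6716i)
new amp(|11⟩) = (-0.613278 + 0.789867i)·b = (-0.2361 + 0.4603i)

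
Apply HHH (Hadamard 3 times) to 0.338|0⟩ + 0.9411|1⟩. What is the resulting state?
0.9045|0⟩ - 0.4265|1⟩

H² = I, so H^3 = H: a single Hadamard. With (a, b) = (0.338, 0.9411), H gives ((a + b)/√2, (a − b)/√2) = (0.9045, -0.4265).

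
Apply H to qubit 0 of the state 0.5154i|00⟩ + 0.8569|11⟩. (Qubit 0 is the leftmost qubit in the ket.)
0.3644i|00⟩ + 0.6059|01⟩ + 0.3644i|10⟩ - 0.6059|11⟩

H on qubit 0 mixes each pair of kets that differ only in qubit 0: amplitudes (a, b) of (|…0…⟩, |…1…⟩) become ((a + b)/√2, (a − b)/√2). Kets absent from the input have amplitude 0.
(|00⟩, |10⟩): (a, b) = (0.5154i, 0) → (0.3644i, 0.3644i)
(|01⟩, |11⟩): (a, b) = (0, 0.8569) → (0.6059, -0.6059)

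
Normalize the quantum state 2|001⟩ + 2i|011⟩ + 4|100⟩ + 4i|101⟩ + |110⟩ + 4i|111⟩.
0.2649|001⟩ + 0.2649i|011⟩ + 0.5298|100⟩ + 0.5298i|101⟩ + 0.1325|110⟩ + 0.5298i|111⟩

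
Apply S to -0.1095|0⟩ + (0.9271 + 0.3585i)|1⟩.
-0.1095|0⟩ + (-0.3585 + 0.9271i)|1⟩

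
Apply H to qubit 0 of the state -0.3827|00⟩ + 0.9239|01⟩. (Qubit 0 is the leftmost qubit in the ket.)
-0.2706|00⟩ + 0.6533|01⟩ - 0.2706|10⟩ + 0.6533|11⟩

H on qubit 0 mixes each pair of kets that differ only in qubit 0: amplitudes (a, b) of (|…0…⟩, |…1…⟩) become ((a + b)/√2, (a − b)/√2). Kets absent from the input have amplitude 0.
(|00⟩, |10⟩): (a, b) = (-0.3827, 0) → (-0.2706, -0.2706)
(|01⟩, |11⟩): (a, b) = (0.9239, 0) → (0.6533, 0.6533)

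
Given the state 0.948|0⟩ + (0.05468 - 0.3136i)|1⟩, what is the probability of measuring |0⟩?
0.8987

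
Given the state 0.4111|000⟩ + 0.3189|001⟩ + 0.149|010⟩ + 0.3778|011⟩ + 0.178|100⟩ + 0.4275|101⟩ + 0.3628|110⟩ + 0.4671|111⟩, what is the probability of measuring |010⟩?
0.0222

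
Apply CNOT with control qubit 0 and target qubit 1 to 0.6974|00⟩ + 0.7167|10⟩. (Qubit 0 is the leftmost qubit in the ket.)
0.6974|00⟩ + 0.7167|11⟩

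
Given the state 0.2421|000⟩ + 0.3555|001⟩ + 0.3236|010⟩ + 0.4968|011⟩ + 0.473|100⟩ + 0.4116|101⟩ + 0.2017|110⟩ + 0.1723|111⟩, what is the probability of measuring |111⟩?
0.02969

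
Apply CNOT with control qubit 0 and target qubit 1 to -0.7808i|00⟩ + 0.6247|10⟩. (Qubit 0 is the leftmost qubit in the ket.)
-0.7808i|00⟩ + 0.6247|11⟩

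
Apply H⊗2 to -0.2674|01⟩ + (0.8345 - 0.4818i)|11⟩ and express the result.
(0.2836 - 0.2409i)|00⟩ + (-0.2836 + 0.2409i)|01⟩ + (-0.551 + 0.2409i)|10⟩ + (0.551 - 0.2409i)|11⟩

H⊗2 gives amp(|y⟩) = (1/2) Σ_x (−1)^(x·y) amp(|x⟩), where x·y is the number of positions in which both x and y have a 1.
|00⟩: (-0.2674 + (0.8345 - 0.4818i))/2 = (0.2836 - 0.2409i)
|01⟩: (0.2674 - (0.8345 - 0.4818i))/2 = (-0.2836 + 0.2409i)
|10⟩: (-0.2674 - (0.8345 - 0.4818i))/2 = (-0.551 + 0.2409i)
|11⟩: (0.2674 + (0.8345 - 0.4818i))/2 = (0.551 - 0.2409i)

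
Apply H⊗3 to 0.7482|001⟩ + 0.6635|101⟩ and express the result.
0.4991|000⟩ - 0.4991|001⟩ + 0.4991|010⟩ - 0.4991|011⟩ + 0.02995|100⟩ - 0.02995|101⟩ + 0.02995|110⟩ - 0.02995|111⟩

H⊗3 gives amp(|y⟩) = (1/2√2) Σ_x (−1)^(x·y) amp(|x⟩), where x·y is the number of positions in which both x and y have a 1.
|000⟩: (0.7482 + 0.6635)/(2√2) = 0.4991
|001⟩: (-0.7482 - 0.6635)/(2√2) = -0.4991
|010⟩: (0.7482 + 0.6635)/(2√2) = 0.4991
|011⟩: (-0.7482 - 0.6635)/(2√2) = -0.4991
|100⟩: (0.7482 - 0.6635)/(2√2) = 0.02995
|101⟩: (-0.7482 + 0.6635)/(2√2) = -0.02995
|110⟩: (0.7482 - 0.6635)/(2√2) = 0.02995
|111⟩: (-0.7482 + 0.6635)/(2√2) = -0.02995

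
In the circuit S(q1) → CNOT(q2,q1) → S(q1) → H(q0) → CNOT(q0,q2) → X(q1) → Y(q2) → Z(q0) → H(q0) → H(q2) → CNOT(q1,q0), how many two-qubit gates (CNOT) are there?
3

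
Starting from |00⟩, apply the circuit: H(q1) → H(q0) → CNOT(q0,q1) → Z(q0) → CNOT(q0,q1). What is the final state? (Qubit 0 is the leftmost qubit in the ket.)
1/2|00⟩ + 1/2|01⟩ - 1/2|10⟩ - 1/2|11⟩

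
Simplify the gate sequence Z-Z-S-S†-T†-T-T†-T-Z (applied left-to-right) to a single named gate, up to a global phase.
Z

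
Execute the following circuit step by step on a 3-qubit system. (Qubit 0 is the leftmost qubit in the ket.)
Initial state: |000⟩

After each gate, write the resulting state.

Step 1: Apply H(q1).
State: 1/√2|000⟩ + 1/√2|010⟩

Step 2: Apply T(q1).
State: 1/√2|000⟩ + (1/2 + (1/2)i)|010⟩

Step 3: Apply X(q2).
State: 1/√2|001⟩ + (1/2 + (1/2)i)|011⟩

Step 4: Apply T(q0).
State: 1/√2|001⟩ + (1/2 + (1/2)i)|011⟩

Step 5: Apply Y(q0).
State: (1/√2)i|101⟩ + (-1/2 + (1/2)i)|111⟩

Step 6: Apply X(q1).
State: (-1/2 + (1/2)i)|101⟩ + (1/√2)i|111⟩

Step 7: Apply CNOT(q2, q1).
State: (1/√2)i|101⟩ + (-1/2 + (1/2)i)|111⟩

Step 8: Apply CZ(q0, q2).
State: -(1/√2)i|101⟩ + (1/2 - (1/2)i)|111⟩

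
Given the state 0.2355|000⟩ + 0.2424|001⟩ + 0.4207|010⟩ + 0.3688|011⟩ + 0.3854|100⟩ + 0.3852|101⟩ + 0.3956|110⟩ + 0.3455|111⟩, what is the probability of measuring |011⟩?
0.136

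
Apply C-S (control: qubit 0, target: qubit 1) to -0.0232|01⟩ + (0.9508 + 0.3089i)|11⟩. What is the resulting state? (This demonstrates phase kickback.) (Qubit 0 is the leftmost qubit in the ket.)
-0.0232|01⟩ + (-0.3089 + 0.9508i)|11⟩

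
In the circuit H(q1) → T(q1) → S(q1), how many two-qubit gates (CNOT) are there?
0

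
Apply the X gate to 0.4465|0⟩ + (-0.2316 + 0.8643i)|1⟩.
(-0.2316 + 0.8643i)|0⟩ + 0.4465|1⟩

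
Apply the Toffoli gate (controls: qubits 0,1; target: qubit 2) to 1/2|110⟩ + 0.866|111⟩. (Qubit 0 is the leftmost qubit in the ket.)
0.866|110⟩ + 1/2|111⟩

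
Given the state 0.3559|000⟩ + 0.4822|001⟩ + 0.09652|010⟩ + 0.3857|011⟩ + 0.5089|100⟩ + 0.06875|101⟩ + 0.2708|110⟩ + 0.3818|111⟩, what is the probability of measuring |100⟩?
0.259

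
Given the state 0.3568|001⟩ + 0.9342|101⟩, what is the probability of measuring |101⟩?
0.8727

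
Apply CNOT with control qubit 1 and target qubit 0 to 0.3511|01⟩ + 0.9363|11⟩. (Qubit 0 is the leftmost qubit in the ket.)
0.9363|01⟩ + 0.3511|11⟩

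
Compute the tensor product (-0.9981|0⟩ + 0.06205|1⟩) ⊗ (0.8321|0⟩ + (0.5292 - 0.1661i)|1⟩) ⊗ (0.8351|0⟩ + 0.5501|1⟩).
-0.6936|000⟩ - 0.4569|001⟩ + (-0.4411 + 0.1384i)|010⟩ + (-0.2906 + 0.0912i)|011⟩ + 0.04312|100⟩ + 0.0284|101⟩ + (0.02742 - 0.008607i)|110⟩ + (0.01806 - 0.00567i)|111⟩

amp(|b₁b₂…⟩) = product of the factor amplitudes for bits b₁, b₂, …; only kets whose every factor amplitude is nonzero survive.
|000⟩: (-0.9981)(0.8321)(0.8351) = -0.6936
|001⟩: (-0.9981)(0.8321)(0.5501) = -0.4569
|010⟩: (-0.9981)(0.5292 - 0.1661i)(0.8351) = (-0.4411 + 0.1384i)
|011⟩: (-0.9981)(0.5292 - 0.1661i)(0.5501) = (-0.2906 + 0.0912i)
|100⟩: (0.06205)(0.8321)(0.8351) = 0.04312
|101⟩: (0.06205)(0.8321)(0.5501) = 0.0284
|110⟩: (0.06205)(0.5292 - 0.1661i)(0.8351) = (0.02742 - 0.008607i)
|111⟩: (0.06205)(0.5292 - 0.1661i)(0.5501) = (0.01806 - 0.00567i)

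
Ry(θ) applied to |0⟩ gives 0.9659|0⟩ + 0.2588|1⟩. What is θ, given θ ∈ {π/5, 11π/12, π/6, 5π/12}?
π/6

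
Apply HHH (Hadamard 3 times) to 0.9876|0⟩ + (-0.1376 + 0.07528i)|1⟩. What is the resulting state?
(0.601 + 0.05323i)|0⟩ + (0.7956 - 0.05323i)|1⟩

H² = I, so H^3 = H: a single Hadamard. With (a, b) = (0.9876, (-0.1376 + 0.07528i)), H gives ((a + b)/√2, (a − b)/√2) = ((0.601 + 0.05323i), (0.7956 - 0.05323i)).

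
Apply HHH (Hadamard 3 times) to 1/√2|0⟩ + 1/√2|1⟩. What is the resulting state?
|0⟩

H² = I, so H^3 = H: a single Hadamard. With (a, b) = (1/√2, 1/√2), H gives ((a + b)/√2, (a − b)/√2) = (1, 0).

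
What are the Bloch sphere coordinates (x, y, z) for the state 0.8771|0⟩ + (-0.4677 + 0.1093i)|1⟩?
(-0.8204, 0.1917, 0.5386)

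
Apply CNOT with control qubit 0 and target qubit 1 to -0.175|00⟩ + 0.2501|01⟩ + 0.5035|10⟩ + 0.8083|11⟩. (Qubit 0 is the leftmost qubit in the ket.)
-0.175|00⟩ + 0.2501|01⟩ + 0.8083|10⟩ + 0.5035|11⟩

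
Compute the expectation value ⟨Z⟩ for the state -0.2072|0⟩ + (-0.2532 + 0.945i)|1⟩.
-0.9142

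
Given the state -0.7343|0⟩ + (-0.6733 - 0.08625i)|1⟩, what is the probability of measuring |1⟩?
0.4608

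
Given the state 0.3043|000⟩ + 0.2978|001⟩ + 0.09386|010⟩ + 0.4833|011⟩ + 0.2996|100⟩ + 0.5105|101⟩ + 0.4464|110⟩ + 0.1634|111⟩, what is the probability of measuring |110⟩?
0.1993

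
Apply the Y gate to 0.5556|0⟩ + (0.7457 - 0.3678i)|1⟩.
(-0.3678 - 0.7457i)|0⟩ + 0.5556i|1⟩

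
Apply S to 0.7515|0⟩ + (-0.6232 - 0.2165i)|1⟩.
0.7515|0⟩ + (0.2165 - 0.6232i)|1⟩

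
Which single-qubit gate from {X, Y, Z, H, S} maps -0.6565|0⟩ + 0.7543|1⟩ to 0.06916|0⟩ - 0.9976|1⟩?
H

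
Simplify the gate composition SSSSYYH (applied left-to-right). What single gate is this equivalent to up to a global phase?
H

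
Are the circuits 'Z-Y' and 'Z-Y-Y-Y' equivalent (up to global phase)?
Yes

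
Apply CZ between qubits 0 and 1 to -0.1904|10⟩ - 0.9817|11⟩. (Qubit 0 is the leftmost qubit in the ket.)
-0.1904|10⟩ + 0.9817|11⟩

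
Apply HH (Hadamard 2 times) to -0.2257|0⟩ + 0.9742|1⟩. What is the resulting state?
-0.2257|0⟩ + 0.9742|1⟩

H² = I, so an even number of Hadamards cancels: H^2 = I and the state is unchanged.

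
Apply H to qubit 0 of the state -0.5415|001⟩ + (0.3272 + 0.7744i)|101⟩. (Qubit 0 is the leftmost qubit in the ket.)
(-0.1515 + 0.5476i)|001⟩ + (-0.6143 - 0.5476i)|101⟩

H on qubit 0 mixes each pair of kets that differ only in qubit 0: amplitudes (a, b) of (|…0…⟩, |…1…⟩) become ((a + b)/√2, (a − b)/√2). Kets absent from the input have amplitude 0.
(|001⟩, |101⟩): (a, b) = (-0.5415, (0.3272 + 0.7744i)) → ((-0.1515 + 0.5476i), (-0.6143 - 0.5476i))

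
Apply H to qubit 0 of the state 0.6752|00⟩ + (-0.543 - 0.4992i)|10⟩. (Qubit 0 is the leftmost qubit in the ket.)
(0.09348 - 0.353i)|00⟩ + (0.8614 + 0.353i)|10⟩

H on qubit 0 mixes each pair of kets that differ only in qubit 0: amplitudes (a, b) of (|…0…⟩, |…1…⟩) become ((a + b)/√2, (a − b)/√2). Kets absent from the input have amplitude 0.
(|00⟩, |10⟩): (a, b) = (0.6752, (-0.543 - 0.4992i)) → ((0.09348 - 0.353i), (0.8614 + 0.353i))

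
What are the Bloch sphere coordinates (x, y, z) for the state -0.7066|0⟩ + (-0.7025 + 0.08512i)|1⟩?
(0.9928, -0.1203, -0.001468)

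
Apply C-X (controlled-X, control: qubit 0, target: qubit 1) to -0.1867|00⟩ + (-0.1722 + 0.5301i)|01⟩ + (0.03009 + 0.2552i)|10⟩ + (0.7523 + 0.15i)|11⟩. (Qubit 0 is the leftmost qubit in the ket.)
-0.1867|00⟩ + (-0.1722 + 0.5301i)|01⟩ + (0.7523 + 0.15i)|10⟩ + (0.03009 + 0.2552i)|11⟩

C-X leaves the control-|0⟩ kets |00⟩, |01⟩ unchanged and applies X to qubit 1 on the control-|1⟩ pair (|10⟩, |11⟩).
X = [[0, 1], [1, 0]].
With a = amp(|10⟩) = (0.03009 + 0.2552i) and b = amp(|11⟩) = (0.7523 + 0.15i):
new amp(|10⟩) = (1)·b = (0.7523 + 0.15i)
new amp(|11⟩) = (1)·a = (0.03009 + 0.2552i)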